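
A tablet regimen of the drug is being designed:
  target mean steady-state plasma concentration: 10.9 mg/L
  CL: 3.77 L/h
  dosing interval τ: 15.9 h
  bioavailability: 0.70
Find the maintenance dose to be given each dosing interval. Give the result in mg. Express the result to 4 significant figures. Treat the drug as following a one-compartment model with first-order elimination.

933.4 mg

At steady state, F × (Dose/τ) = Css × CL.
Dose = Css × CL × τ / F = 10.9 × 3.770 × 15.9 / 0.70 = 933.4 mg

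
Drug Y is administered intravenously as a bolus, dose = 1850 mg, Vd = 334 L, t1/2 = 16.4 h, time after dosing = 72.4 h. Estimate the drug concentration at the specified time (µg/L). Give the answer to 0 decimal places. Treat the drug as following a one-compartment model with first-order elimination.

260 µg/L

C₀ = Dose / Vd = 1850 / 334 = 5.539 mg/L
k = ln2 / t½ = 0.693147 / 16.4 = 0.04227 h⁻¹
C = C₀ · e^(−k·t) = 5.539 × e^(−0.04227 × 72.4)
  = 5.539 × 0.04687 = 0.2596 mg/L
Convert: 0.2596 mg/L × 1000 = 259.6 µg/L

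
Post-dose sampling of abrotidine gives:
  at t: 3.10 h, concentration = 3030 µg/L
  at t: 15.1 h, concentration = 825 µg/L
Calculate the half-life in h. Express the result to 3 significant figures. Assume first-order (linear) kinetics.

k = ln(C₁/C₂) / (t₂ − t₁) = ln(3030/825) / (15.1 − 3.10)
  = 1.301 / 12.00 = 0.1084 h⁻¹
t½ = ln2 / k = 0.693147 / 0.1084 = 6.394 h

6.39 h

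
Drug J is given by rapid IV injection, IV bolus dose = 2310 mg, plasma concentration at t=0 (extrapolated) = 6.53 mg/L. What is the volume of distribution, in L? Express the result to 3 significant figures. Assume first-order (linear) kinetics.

Vd = Dose / C₀ = 2310 / 6.53 = 353.8 L

354 L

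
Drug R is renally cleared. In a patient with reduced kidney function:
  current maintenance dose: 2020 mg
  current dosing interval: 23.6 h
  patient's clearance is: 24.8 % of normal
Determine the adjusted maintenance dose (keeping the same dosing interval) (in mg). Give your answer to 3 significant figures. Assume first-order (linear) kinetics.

To keep the same average steady-state level, dosing rate must scale with clearance.
CL ratio = 24.8 / 100 = 0.2480
New dose (same interval) = 2020 × 0.2480 = 501.0 mg

501 mg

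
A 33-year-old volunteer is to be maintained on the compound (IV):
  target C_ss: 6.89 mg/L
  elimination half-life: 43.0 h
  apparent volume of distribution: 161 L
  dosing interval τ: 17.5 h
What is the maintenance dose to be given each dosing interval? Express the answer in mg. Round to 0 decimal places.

313 mg

k = ln2 / t½ = 0.693147 / 43.0 = 0.01612 h⁻¹
CL = k × Vd = 0.01612 × 161 = 2.595 L/h
At steady state, Dose/τ = Css × CL.
Dose = Css × CL × τ = 6.89 × 2.595 × 17.5 = 312.9 mg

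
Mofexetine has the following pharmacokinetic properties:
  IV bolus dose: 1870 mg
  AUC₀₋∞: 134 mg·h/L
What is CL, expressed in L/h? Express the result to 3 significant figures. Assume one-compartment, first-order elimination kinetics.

14.0 L/h

CL = Dose / AUC = 1870 / 134 = 13.96 L/h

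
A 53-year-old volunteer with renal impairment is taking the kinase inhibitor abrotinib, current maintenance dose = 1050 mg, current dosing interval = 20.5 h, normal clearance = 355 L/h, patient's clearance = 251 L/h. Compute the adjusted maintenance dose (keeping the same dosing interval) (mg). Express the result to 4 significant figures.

742.4 mg

To keep the same average steady-state level, dosing rate must scale with clearance.
CL ratio = 251 / 355 = 0.7070
New dose (same interval) = 1050 × 0.7070 = 742.4 mg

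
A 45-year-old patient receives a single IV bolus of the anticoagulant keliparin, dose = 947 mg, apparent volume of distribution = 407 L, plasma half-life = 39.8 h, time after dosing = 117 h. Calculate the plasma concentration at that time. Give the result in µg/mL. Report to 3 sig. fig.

0.303 µg/mL

C₀ = Dose / Vd = 947.0 / 407 = 2.327 mg/L
k = ln2 / t½ = 0.693147 / 39.8 = 0.01742 h⁻¹
C = C₀ · e^(−k·t) = 2.327 × e^(−0.01742 × 117)
  = 2.327 × 0.1303 = 0.3032 mg/L
(0.3032 mg/L = 0.3032 µg/mL)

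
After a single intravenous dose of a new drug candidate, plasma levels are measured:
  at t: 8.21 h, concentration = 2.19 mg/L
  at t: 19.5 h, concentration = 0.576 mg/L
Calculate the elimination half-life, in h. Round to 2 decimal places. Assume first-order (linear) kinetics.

k = ln(C₁/C₂) / (t₂ − t₁) = ln(2.19/0.576) / (19.5 − 8.21)
  = 1.336 / 11.29 = 0.1183 h⁻¹
t½ = ln2 / k = 0.693147 / 0.1183 = 5.859 h

5.86 h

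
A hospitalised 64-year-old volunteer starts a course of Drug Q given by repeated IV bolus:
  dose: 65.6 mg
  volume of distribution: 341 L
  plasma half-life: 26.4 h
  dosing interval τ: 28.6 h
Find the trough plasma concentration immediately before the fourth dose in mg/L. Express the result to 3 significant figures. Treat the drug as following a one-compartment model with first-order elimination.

C₀ per dose = Dose / Vd = 65.6 / 341 = 0.1924 mg/L
k = ln2 / t½ = 0.693147 / 26.4 = 0.02626 h⁻¹
Fraction remaining after one interval: r = e^(−kτ) = e^(−0.02626 × 28.6) = 0.4719
Before dose 4, 3 doses have been given (aged 1τ, 2τ, 3τ).
C_trough = C₀ × (r + r² + … + r^3) = C₀ × r(1−r^3)/(1−r)
        = 0.1924 × 0.4719 × (1 − 0.1051) / (1 − 0.4719) = 0.1539 mg/L

0.154 mg/L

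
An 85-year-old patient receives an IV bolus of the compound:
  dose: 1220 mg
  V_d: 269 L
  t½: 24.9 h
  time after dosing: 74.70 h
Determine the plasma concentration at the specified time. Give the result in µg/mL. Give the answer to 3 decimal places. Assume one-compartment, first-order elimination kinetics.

C₀ = Dose / Vd = 1220 / 269 = 4.535 mg/L
k = ln2 / t½ = 0.693147 / 24.9 = 0.02784 h⁻¹
t / t½ = 74.70 / 24.9 = 3 half-lives
C = C₀ × (1/2)^3 = 4.535 × 0.1250 = 0.5669 mg/L
(0.5669 mg/L = 0.5669 µg/mL)

0.567 µg/mL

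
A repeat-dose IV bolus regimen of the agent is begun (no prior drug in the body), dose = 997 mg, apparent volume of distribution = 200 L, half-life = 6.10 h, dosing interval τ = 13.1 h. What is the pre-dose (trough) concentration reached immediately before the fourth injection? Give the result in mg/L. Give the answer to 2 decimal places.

C₀ per dose = Dose / Vd = 997 / 200 = 4.985 mg/L
k = ln2 / t½ = 0.693147 / 6.10 = 0.1136 h⁻¹
Fraction remaining after one interval: r = e^(−kτ) = e^(−0.1136 × 13.1) = 0.2258
Before dose 4, 3 doses have been given (aged 1τ, 2τ, 3τ).
C_trough = C₀ × (r + r² + … + r^3) = C₀ × r(1−r^3)/(1−r)
        = 4.985 × 0.2258 × (1 − 0.01151) / (1 − 0.2258) = 1.437 mg/L

1.44 mg/L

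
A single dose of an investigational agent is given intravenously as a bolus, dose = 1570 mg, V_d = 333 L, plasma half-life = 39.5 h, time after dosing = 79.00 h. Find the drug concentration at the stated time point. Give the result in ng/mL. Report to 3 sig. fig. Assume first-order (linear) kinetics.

1180 ng/mL

C₀ = Dose / Vd = 1570 / 333 = 4.715 mg/L
k = ln2 / t½ = 0.693147 / 39.5 = 0.01755 h⁻¹
t / t½ = 79.00 / 39.5 = 2 half-lives
C = C₀ × (1/2)^2 = 4.715 × 0.2500 = 1.179 mg/L
Convert: 1.179 mg/L × 1000 = 1179 ng/mL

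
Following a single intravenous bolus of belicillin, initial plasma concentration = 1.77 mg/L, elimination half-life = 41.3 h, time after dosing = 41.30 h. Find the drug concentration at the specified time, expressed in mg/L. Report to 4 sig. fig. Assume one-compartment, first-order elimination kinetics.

k = ln2 / t½ = 0.693147 / 41.3 = 0.01678 h⁻¹
t / t½ = 41.30 / 41.3 = 1 half-lives
C = C₀ × (1/2)^1 = 1.770 × 0.5000 = 0.8850 mg/L

0.8850 mg/L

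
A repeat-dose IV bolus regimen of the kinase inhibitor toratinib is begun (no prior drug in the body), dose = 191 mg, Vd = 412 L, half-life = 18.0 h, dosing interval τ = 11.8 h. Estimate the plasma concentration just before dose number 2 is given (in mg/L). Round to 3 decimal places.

C₀ per dose = Dose / Vd = 191 / 412 = 0.4636 mg/L
k = ln2 / t½ = 0.693147 / 18.0 = 0.03851 h⁻¹
Fraction remaining after one interval: r = e^(−kτ) = e^(−0.03851 × 11.8) = 0.6348
Before dose 2, 1 dose has been given (aged 1τ).
C_trough = C₀ × r = 0.4636 × 0.6348 = 0.2943 mg/L

0.294 mg/L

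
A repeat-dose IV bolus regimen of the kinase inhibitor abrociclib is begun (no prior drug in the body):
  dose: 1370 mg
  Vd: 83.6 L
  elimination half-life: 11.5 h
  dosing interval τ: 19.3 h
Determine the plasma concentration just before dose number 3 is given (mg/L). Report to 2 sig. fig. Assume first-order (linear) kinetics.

C₀ per dose = Dose / Vd = 1370 / 83.6 = 16.39 mg/L
k = ln2 / t½ = 0.693147 / 11.5 = 0.06027 h⁻¹
Fraction remaining after one interval: r = e^(−kτ) = e^(−0.06027 × 19.3) = 0.3125
Before dose 3, 2 doses have been given (aged 1τ, 2τ).
C_trough = C₀ × (r + r²) = 16.39 × (0.3125 + 0.09766) = 6.723 mg/L

6.7 mg/L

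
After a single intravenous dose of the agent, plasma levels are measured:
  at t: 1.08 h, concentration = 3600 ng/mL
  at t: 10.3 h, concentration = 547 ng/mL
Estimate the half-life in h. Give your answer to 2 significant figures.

3.4 h

k = ln(C₁/C₂) / (t₂ − t₁) = ln(3600/547) / (10.3 − 1.08)
  = 1.884 / 9.220 = 0.2043 h⁻¹
t½ = ln2 / k = 0.693147 / 0.2043 = 3.393 h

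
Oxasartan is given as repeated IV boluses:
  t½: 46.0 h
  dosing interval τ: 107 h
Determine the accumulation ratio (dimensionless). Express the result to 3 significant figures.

1.25

k = ln2 / t½ = 0.693147 / 46.0 = 0.01507 h⁻¹
e^(−kτ) = e^(−0.01507 × 107) = 0.1994
Accumulation ratio R = 1 / (1 − e^(−kτ)) = 1 / (1 − 0.1994) = 1.249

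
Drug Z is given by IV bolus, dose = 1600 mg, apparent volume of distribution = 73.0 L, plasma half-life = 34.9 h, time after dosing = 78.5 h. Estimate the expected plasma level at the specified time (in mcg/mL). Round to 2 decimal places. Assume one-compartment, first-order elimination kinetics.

4.61 mcg/mL

C₀ = Dose / Vd = 1600 / 73.0 = 21.92 mg/L
k = ln2 / t½ = 0.693147 / 34.9 = 0.01986 h⁻¹
C = C₀ · e^(−k·t) = 21.92 × e^(−0.01986 × 78.5)
  = 21.92 × 0.2103 = 4.610 mg/L
(4.610 mg/L = 4.610 mcg/mL)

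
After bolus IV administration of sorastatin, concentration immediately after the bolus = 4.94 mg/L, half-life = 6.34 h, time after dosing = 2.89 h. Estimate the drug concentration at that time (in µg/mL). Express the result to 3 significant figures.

k = ln2 / t½ = 0.693147 / 6.34 = 0.1093 h⁻¹
C = C₀ · e^(−k·t) = 4.940 × e^(−0.1093 × 2.89)
  = 4.940 × 0.7291 = 3.602 mg/L
(3.602 mg/L = 3.602 µg/mL)

3.60 µg/mL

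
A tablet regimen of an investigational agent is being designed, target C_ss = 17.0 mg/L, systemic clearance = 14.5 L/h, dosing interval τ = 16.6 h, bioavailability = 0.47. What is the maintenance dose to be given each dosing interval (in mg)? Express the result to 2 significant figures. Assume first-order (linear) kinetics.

8700 mg

At steady state, F × (Dose/τ) = Css × CL.
Dose = Css × CL × τ / F = 17.0 × 14.50 × 16.6 / 0.47 = 8706 mg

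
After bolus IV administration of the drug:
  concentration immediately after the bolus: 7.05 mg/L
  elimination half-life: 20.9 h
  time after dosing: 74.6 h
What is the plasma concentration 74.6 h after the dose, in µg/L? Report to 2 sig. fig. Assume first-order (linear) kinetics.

k = ln2 / t½ = 0.693147 / 20.9 = 0.03316 h⁻¹
C = C₀ · e^(−k·t) = 7.050 × e^(−0.03316 × 74.6)
  = 7.050 × 0.08427 = 0.5941 mg/L
Convert: 0.5941 mg/L × 1000 = 594.1 µg/L

590 µg/L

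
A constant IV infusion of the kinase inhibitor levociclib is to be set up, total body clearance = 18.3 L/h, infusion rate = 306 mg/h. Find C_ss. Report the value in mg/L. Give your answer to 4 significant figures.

16.72 mg/L

At steady state Css = R₀ / CL = 306 / 18.30 = 16.72 mg/L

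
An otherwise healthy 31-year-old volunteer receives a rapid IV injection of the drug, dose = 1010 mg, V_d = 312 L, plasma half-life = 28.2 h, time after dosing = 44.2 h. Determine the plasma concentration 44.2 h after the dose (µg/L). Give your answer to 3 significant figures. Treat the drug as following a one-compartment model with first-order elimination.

C₀ = Dose / Vd = 1010 / 312 = 3.237 mg/L
k = ln2 / t½ = 0.693147 / 28.2 = 0.02458 h⁻¹
C = C₀ · e^(−k·t) = 3.237 × e^(−0.02458 × 44.2)
  = 3.237 × 0.3374 = 1.092 mg/L
Convert: 1.092 mg/L × 1000 = 1092 µg/L

1090 µg/L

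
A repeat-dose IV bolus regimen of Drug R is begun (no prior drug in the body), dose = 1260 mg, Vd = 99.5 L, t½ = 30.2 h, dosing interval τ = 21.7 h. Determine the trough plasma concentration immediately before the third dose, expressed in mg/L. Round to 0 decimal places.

C₀ per dose = Dose / Vd = 1260 / 99.5 = 12.66 mg/L
k = ln2 / t½ = 0.693147 / 30.2 = 0.02295 h⁻¹
Fraction remaining after one interval: r = e^(−kτ) = e^(−0.02295 × 21.7) = 0.6077
Before dose 3, 2 doses have been given (aged 1τ, 2τ).
C_trough = C₀ × (r + r²) = 12.66 × (0.6077 + 0.3693) = 12.37 mg/L

12 mg/L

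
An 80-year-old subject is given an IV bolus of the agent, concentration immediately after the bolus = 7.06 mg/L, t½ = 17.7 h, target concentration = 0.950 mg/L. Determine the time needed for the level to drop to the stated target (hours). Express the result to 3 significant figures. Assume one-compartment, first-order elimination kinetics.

k = ln2 / t½ = 0.693147 / 17.7 = 0.03916 h⁻¹
t = ln(C₀ / C) / k = ln(7.060 / 0.950) / 0.03916
  = ln(7.432) / 0.03916 = 2.006 / 0.03916 = 51.23 h

51.2 h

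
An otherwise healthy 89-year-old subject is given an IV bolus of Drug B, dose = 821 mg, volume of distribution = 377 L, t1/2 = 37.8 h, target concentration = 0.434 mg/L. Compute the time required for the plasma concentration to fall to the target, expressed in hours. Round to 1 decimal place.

88.0 h

C₀ = Dose / Vd = 821.0 / 377 = 2.178 mg/L
k = ln2 / t½ = 0.693147 / 37.8 = 0.01834 h⁻¹
t = ln(C₀ / C) / k = ln(2.178 / 0.434) / 0.01834
  = ln(5.018) / 0.01834 = 1.613 / 0.01834 = 87.95 h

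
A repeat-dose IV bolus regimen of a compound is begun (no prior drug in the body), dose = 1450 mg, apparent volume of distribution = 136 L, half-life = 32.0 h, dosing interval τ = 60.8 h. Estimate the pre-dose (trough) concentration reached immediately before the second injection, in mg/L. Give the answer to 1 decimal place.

2.9 mg/L

C₀ per dose = Dose / Vd = 1450 / 136 = 10.66 mg/L
k = ln2 / t½ = 0.693147 / 32.0 = 0.02166 h⁻¹
Fraction remaining after one interval: r = e^(−kτ) = e^(−0.02166 × 60.8) = 0.2680
Before dose 2, 1 dose has been given (aged 1τ).
C_trough = C₀ × r = 10.66 × 0.2680 = 2.857 mg/L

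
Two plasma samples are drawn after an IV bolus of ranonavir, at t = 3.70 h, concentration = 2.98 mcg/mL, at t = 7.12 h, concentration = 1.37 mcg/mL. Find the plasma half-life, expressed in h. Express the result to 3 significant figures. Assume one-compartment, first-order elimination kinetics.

3.05 h

k = ln(C₁/C₂) / (t₂ − t₁) = ln(2.98/1.37) / (7.12 − 3.70)
  = 0.7771 / 3.420 = 0.2272 h⁻¹
t½ = ln2 / k = 0.693147 / 0.2272 = 3.051 h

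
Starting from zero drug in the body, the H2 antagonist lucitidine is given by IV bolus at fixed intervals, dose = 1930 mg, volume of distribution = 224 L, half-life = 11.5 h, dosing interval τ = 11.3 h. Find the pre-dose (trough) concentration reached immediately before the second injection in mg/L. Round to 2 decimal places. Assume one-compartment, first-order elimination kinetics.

C₀ per dose = Dose / Vd = 1930 / 224 = 8.616 mg/L
k = ln2 / t½ = 0.693147 / 11.5 = 0.06027 h⁻¹
Fraction remaining after one interval: r = e^(−kτ) = e^(−0.06027 × 11.3) = 0.5061
Before dose 2, 1 dose has been given (aged 1τ).
C_trough = C₀ × r = 8.616 × 0.5061 = 4.361 mg/L

4.36 mg/L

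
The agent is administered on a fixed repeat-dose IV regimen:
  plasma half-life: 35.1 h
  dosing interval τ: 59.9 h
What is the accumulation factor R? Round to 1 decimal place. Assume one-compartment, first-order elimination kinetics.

k = ln2 / t½ = 0.693147 / 35.1 = 0.01975 h⁻¹
e^(−kτ) = e^(−0.01975 × 59.9) = 0.3064
Accumulation ratio R = 1 / (1 − e^(−kτ)) = 1 / (1 − 0.3064) = 1.442

1.4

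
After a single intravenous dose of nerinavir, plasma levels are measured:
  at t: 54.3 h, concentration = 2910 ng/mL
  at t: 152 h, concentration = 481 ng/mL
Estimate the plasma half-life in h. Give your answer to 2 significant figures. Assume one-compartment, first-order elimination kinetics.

38 h

k = ln(C₁/C₂) / (t₂ − t₁) = ln(2910/481) / (152 − 54.3)
  = 1.800 / 97.70 = 0.01842 h⁻¹
t½ = ln2 / k = 0.693147 / 0.01842 = 37.63 h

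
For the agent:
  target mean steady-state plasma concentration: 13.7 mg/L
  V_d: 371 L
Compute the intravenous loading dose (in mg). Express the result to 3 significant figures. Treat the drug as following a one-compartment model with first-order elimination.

LD = Css × Vd = 13.7 × 371 = 5083 mg

5080 mg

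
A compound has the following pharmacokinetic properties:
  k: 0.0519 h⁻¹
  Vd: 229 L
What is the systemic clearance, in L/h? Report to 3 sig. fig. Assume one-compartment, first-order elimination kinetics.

CL = k × Vd = 0.0519 × 229 = 11.89 L/h

11.9 L/h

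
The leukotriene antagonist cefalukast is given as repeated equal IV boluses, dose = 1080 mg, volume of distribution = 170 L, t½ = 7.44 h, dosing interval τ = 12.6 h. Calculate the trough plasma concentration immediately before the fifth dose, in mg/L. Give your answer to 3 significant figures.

2.82 mg/L

C₀ per dose = Dose / Vd = 1080 / 170 = 6.353 mg/L
k = ln2 / t½ = 0.693147 / 7.44 = 0.09316 h⁻¹
Fraction remaining after one interval: r = e^(−kτ) = e^(−0.09316 × 12.6) = 0.3092
Before dose 5, 4 doses have been given (aged 1τ, 2τ, 3τ, 4τ).
C_trough = C₀ × (r + r² + … + r^4) = C₀ × r(1−r^4)/(1−r)
        = 6.353 × 0.3092 × (1 − 0.009140) / (1 − 0.3092) = 2.818 mg/L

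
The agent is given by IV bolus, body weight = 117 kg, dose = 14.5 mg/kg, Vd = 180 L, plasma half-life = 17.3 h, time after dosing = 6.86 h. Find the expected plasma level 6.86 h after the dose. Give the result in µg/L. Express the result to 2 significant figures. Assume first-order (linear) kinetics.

7200 µg/L

Total dose = 14.5 × 117 = 1697 mg
C₀ = Dose / Vd = 1697 / 180 = 9.428 mg/L
k = ln2 / t½ = 0.693147 / 17.3 = 0.04007 h⁻¹
C = C₀ · e^(−k·t) = 9.428 × e^(−0.04007 × 6.86)
  = 9.428 × 0.7597 = 7.162 mg/L
Convert: 7.162 mg/L × 1000 = 7162 µg/L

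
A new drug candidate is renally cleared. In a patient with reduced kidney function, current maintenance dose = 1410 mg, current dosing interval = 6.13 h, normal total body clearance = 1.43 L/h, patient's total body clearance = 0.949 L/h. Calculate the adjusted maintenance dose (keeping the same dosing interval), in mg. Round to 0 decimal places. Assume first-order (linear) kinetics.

936 mg

To keep the same average steady-state level, dosing rate must scale with clearance.
CL ratio = 0.949 / 1.43 = 0.6636
New dose (same interval) = 1410 × 0.6636 = 935.7 mg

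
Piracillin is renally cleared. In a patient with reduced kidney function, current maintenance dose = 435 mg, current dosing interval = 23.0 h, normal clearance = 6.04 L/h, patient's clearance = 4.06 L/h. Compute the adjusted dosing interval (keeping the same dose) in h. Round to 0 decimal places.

34 h

To keep the same average steady-state level, dosing rate must scale with clearance.
CL ratio = 4.06 / 6.04 = 0.6722
New interval (same dose) = 23.0 / 0.6722 = 34.22 h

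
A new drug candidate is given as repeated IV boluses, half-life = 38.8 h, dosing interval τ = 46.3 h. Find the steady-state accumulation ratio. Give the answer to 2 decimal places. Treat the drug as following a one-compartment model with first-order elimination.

k = ln2 / t½ = 0.693147 / 38.8 = 0.01786 h⁻¹
e^(−kτ) = e^(−0.01786 × 46.3) = 0.4374
Accumulation ratio R = 1 / (1 − e^(−kτ)) = 1 / (1 − 0.4374) = 1.777

1.78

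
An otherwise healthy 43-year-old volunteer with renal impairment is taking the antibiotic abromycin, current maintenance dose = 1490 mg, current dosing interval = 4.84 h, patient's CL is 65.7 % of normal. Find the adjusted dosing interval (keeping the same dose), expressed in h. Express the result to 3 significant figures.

To keep the same average steady-state level, dosing rate must scale with clearance.
CL ratio = 65.7 / 100 = 0.6570
New interval (same dose) = 4.84 / 0.6570 = 7.367 h

7.37 h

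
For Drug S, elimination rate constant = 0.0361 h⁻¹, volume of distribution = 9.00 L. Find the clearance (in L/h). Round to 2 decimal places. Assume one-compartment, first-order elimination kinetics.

CL = k × Vd = 0.0361 × 9.00 = 0.3249 L/h

0.32 L/h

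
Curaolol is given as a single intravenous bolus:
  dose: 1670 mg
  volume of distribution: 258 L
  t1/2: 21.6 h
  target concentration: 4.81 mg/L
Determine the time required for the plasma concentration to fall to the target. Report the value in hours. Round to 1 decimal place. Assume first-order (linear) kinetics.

C₀ = Dose / Vd = 1670 / 258 = 6.473 mg/L
k = ln2 / t½ = 0.693147 / 21.6 = 0.03209 h⁻¹
t = ln(C₀ / C) / k = ln(6.473 / 4.81) / 0.03209
  = ln(1.346) / 0.03209 = 0.2971 / 0.03209 = 9.258 h

9.3 h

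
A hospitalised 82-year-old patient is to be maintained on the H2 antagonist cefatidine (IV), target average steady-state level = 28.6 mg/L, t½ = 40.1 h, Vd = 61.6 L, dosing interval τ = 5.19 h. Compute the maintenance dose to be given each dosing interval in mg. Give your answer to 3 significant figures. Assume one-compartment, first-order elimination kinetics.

158 mg

k = ln2 / t½ = 0.693147 / 40.1 = 0.01729 h⁻¹
CL = k × Vd = 0.01729 × 61.6 = 1.065 L/h
At steady state, Dose/τ = Css × CL.
Dose = Css × CL × τ = 28.6 × 1.065 × 5.19 = 158.1 mg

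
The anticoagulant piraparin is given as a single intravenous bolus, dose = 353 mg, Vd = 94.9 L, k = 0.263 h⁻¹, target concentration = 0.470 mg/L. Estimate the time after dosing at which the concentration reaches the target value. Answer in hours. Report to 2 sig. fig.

7.9 h

C₀ = Dose / Vd = 353.0 / 94.9 = 3.720 mg/L
t = ln(C₀ / C) / k = ln(3.720 / 0.470) / 0.2630
  = ln(7.915) / 0.2630 = 2.069 / 0.2630 = 7.867 h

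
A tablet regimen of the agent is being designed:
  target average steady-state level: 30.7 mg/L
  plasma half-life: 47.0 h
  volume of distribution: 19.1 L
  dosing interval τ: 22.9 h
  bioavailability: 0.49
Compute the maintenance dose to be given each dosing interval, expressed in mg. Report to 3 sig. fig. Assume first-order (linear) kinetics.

404 mg

k = ln2 / t½ = 0.693147 / 47.0 = 0.01475 h⁻¹
CL = k × Vd = 0.01475 × 19.1 = 0.2817 L/h
At steady state, F × (Dose/τ) = Css × CL.
Dose = Css × CL × τ / F = 30.7 × 0.2817 × 22.9 / 0.49 = 404.2 mg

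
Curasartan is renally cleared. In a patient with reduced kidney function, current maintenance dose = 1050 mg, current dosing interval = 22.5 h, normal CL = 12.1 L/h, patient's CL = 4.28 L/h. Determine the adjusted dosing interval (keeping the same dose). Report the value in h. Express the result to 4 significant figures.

63.61 h

To keep the same average steady-state level, dosing rate must scale with clearance.
CL ratio = 4.28 / 12.1 = 0.3537
New interval (same dose) = 22.5 / 0.3537 = 63.61 h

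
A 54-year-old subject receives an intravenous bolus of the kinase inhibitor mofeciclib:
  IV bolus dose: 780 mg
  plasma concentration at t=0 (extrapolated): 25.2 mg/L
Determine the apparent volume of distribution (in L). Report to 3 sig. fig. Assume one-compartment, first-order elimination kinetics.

31.0 L

Vd = Dose / C₀ = 780.0 / 25.2 = 30.95 L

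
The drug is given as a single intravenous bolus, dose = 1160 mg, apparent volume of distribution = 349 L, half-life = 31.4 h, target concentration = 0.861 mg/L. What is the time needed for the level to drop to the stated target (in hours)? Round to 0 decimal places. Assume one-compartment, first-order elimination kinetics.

C₀ = Dose / Vd = 1160 / 349 = 3.324 mg/L
k = ln2 / t½ = 0.693147 / 31.4 = 0.02207 h⁻¹
t = ln(C₀ / C) / k = ln(3.324 / 0.861) / 0.02207
  = ln(3.861) / 0.02207 = 1.351 / 0.02207 = 61.21 h

61 h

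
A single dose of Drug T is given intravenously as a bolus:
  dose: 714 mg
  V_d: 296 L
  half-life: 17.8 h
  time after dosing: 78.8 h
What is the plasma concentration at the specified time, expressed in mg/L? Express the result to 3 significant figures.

0.112 mg/L

C₀ = Dose / Vd = 714.0 / 296 = 2.412 mg/L
k = ln2 / t½ = 0.693147 / 17.8 = 0.03894 h⁻¹
C = C₀ · e^(−k·t) = 2.412 × e^(−0.03894 × 78.8)
  = 2.412 × 0.04649 = 0.1121 mg/L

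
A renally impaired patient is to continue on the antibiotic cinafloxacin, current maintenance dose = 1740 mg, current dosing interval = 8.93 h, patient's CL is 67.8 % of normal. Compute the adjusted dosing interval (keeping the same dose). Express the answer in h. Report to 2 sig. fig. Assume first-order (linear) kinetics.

To keep the same average steady-state level, dosing rate must scale with clearance.
CL ratio = 67.8 / 100 = 0.6780
New interval (same dose) = 8.93 / 0.6780 = 13.17 h

13 h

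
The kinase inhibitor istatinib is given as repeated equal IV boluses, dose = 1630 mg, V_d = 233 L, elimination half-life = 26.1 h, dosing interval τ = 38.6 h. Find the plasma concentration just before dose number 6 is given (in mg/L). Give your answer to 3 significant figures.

C₀ per dose = Dose / Vd = 1630 / 233 = 6.996 mg/L
k = ln2 / t½ = 0.693147 / 26.1 = 0.02656 h⁻¹
Fraction remaining after one interval: r = e^(−kτ) = e^(−0.02656 × 38.6) = 0.3587
Before dose 6, 5 doses have been given (aged 1τ, 2τ, 3τ, 4τ, 5τ).
C_trough = C₀ × (r + r² + … + r^5) = C₀ × r(1−r^5)/(1−r)
        = 6.996 × 0.3587 × (1 − 0.005938) / (1 − 0.3587) = 3.890 mg/L

3.89 mg/L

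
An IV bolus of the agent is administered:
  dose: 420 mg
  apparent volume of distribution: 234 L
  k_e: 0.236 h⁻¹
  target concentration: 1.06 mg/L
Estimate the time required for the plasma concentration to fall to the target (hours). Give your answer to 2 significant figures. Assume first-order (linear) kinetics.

C₀ = Dose / Vd = 420.0 / 234 = 1.795 mg/L
t = ln(C₀ / C) / k = ln(1.795 / 1.06) / 0.2360
  = ln(1.693) / 0.2360 = 0.5265 / 0.2360 = 2.231 h

2.2 h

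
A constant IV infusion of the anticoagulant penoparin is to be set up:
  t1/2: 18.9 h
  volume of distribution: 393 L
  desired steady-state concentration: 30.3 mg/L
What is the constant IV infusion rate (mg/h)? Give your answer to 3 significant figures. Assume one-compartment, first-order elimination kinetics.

k = ln2 / t½ = 0.693147 / 18.9 = 0.03667 h⁻¹
CL = k × Vd = 0.03667 × 393 = 14.41 L/h
At steady state, infusion rate R₀ = Css × CL = 30.3 × 14.41 = 436.6 mg/h

437 mg/h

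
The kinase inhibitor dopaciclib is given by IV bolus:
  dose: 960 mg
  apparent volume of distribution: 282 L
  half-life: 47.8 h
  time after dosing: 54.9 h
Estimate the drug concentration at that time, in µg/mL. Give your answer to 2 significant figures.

C₀ = Dose / Vd = 960.0 / 282 = 3.404 mg/L
k = ln2 / t½ = 0.693147 / 47.8 = 0.01450 h⁻¹
C = C₀ · e^(−k·t) = 3.404 × e^(−0.01450 × 54.9)
  = 3.404 × 0.4511 = 1.536 mg/L
(1.536 mg/L = 1.536 µg/mL)

1.5 µg/mL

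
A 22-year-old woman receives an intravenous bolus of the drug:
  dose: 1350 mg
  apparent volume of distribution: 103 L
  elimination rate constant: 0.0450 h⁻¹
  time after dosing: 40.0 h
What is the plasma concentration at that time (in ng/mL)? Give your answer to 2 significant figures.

C₀ = Dose / Vd = 1350 / 103 = 13.11 mg/L
C = C₀ · e^(−k·t) = 13.11 × e^(−0.04500 × 40.0)
  = 13.11 × 0.1653 = 2.167 mg/L
Convert: 2.167 mg/L × 1000 = 2167 ng/mL

2200 ng/mL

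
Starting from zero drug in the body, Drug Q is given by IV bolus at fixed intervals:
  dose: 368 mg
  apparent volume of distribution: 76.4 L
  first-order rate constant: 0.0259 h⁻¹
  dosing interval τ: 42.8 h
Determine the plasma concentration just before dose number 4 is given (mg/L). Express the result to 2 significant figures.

2.3 mg/L

C₀ per dose = Dose / Vd = 368 / 76.4 = 4.817 mg/L
Fraction remaining after one interval: r = e^(−kτ) = e^(−0.02590 × 42.8) = 0.3300
Before dose 4, 3 doses have been given (aged 1τ, 2τ, 3τ).
C_trough = C₀ × (r + r² + … + r^3) = C₀ × r(1−r^3)/(1−r)
        = 4.817 × 0.3300 × (1 − 0.03594) / (1 − 0.3300) = 2.287 mg/L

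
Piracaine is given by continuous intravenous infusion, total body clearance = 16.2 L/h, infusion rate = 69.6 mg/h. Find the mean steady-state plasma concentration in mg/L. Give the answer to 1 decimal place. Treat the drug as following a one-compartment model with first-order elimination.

4.3 mg/L

At steady state Css = R₀ / CL = 69.6 / 16.20 = 4.296 mg/L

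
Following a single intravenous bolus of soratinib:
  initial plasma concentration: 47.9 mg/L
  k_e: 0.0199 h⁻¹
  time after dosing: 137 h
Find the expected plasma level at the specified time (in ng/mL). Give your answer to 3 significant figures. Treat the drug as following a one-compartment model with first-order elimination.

C = C₀ · e^(−k·t) = 47.90 × e^(−0.01990 × 137)
  = 47.90 × 0.06546 = 3.136 mg/L
Convert: 3.136 mg/L × 1000 = 3136 ng/mL

3140 ng/mL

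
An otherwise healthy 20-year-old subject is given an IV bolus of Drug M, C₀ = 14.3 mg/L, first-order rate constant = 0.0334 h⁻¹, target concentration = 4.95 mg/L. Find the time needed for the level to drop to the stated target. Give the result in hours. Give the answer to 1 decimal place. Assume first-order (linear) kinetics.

t = ln(C₀ / C) / k = ln(14.30 / 4.95) / 0.03340
  = ln(2.889) / 0.03340 = 1.061 / 0.03340 = 31.77 h

31.8 h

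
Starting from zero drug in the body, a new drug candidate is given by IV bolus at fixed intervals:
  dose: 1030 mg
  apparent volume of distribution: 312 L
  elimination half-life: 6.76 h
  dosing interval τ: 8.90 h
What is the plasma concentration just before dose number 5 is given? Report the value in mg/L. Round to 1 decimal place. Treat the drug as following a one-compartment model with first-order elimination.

C₀ per dose = Dose / Vd = 1030 / 312 = 3.301 mg/L
k = ln2 / t½ = 0.693147 / 6.76 = 0.1025 h⁻¹
Fraction remaining after one interval: r = e^(−kτ) = e^(−0.1025 × 8.90) = 0.4016
Before dose 5, 4 doses have been given (aged 1τ, 2τ, 3τ, 4τ).
C_trough = C₀ × (r + r² + … + r^4) = C₀ × r(1−r^4)/(1−r)
        = 3.301 × 0.4016 × (1 − 0.02601) / (1 − 0.4016) = 2.158 mg/L

2.2 mg/L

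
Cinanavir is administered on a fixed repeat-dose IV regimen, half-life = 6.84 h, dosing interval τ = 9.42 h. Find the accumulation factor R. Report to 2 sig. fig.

k = ln2 / t½ = 0.693147 / 6.84 = 0.1013 h⁻¹
e^(−kτ) = e^(−0.1013 × 9.42) = 0.3851
Accumulation ratio R = 1 / (1 − e^(−kτ)) = 1 / (1 − 0.3851) = 1.626

1.6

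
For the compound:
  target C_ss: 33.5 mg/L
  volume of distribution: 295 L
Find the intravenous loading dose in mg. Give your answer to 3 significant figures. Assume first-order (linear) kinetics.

LD = Css × Vd = 33.5 × 295 = 9883 mg

9880 mg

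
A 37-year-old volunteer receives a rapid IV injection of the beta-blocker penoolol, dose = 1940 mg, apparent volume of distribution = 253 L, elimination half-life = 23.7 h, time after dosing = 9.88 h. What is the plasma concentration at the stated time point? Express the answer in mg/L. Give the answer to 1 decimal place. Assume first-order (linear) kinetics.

C₀ = Dose / Vd = 1940 / 253 = 7.668 mg/L
k = ln2 / t½ = 0.693147 / 23.7 = 0.02925 h⁻¹
C = C₀ · e^(−k·t) = 7.668 × e^(−0.02925 × 9.88)
  = 7.668 × 0.7490 = 5.743 mg/L

5.7 mg/L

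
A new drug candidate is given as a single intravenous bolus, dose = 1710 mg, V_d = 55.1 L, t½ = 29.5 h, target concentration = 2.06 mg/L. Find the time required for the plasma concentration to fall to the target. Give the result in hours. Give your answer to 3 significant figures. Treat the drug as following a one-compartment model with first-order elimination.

115 h

C₀ = Dose / Vd = 1710 / 55.1 = 31.03 mg/L
k = ln2 / t½ = 0.693147 / 29.5 = 0.02350 h⁻¹
t = ln(C₀ / C) / k = ln(31.03 / 2.06) / 0.02350
  = ln(15.06) / 0.02350 = 2.712 / 0.02350 = 115.4 h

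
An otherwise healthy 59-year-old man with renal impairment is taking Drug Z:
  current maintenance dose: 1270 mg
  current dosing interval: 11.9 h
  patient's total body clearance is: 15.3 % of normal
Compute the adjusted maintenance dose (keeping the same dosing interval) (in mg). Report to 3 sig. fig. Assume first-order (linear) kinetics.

194 mg

To keep the same average steady-state level, dosing rate must scale with clearance.
CL ratio = 15.3 / 100 = 0.1530
New dose (same interval) = 1270 × 0.1530 = 194.3 mg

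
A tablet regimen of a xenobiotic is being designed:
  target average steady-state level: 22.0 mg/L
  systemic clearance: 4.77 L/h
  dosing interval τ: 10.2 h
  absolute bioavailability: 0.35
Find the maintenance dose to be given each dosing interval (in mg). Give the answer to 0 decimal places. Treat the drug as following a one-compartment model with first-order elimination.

3058 mg

At steady state, F × (Dose/τ) = Css × CL.
Dose = Css × CL × τ / F = 22.0 × 4.770 × 10.2 / 0.35 = 3058 mg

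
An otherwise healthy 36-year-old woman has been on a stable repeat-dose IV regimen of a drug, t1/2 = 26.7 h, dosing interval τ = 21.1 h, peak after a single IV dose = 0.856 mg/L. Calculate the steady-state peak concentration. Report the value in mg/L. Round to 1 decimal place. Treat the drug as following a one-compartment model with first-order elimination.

k = ln2 / t½ = 0.693147 / 26.7 = 0.02596 h⁻¹
e^(−kτ) = e^(−0.02596 × 21.1) = 0.5782
Accumulation ratio R = 1 / (1 − e^(−kτ)) = 1 / (1 − 0.5782) = 2.371
Steady-state peak = C₀ × R = 0.856 × 2.371 = 2.030 mg/L

2.0 mg/L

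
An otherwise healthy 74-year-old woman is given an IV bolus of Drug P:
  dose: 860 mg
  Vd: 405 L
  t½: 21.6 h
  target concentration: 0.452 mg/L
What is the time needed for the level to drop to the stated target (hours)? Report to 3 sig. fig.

C₀ = Dose / Vd = 860.0 / 405 = 2.123 mg/L
k = ln2 / t½ = 0.693147 / 21.6 = 0.03209 h⁻¹
t = ln(C₀ / C) / k = ln(2.123 / 0.452) / 0.03209
  = ln(4.697) / 0.03209 = 1.547 / 0.03209 = 48.21 h

48.2 h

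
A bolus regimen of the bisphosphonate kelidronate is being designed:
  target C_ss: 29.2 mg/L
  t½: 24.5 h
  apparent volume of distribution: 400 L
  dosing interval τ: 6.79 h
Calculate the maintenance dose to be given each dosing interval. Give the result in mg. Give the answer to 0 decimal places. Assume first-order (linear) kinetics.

k = ln2 / t½ = 0.693147 / 24.5 = 0.02829 h⁻¹
CL = k × Vd = 0.02829 × 400 = 11.32 L/h
At steady state, Dose/τ = Css × CL.
Dose = Css × CL × τ = 29.2 × 11.32 × 6.79 = 2244 mg

2244 mg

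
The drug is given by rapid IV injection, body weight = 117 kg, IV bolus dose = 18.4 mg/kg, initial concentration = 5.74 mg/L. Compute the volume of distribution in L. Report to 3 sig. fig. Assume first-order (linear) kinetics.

Dose = 18.4 × 117 = 2153 mg
Vd = Dose / C₀ = 2153 / 5.74 = 375.1 L

375 L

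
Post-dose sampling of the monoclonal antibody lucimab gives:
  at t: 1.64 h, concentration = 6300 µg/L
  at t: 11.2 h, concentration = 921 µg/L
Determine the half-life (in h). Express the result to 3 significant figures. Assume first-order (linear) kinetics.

k = ln(C₁/C₂) / (t₂ − t₁) = ln(6300/921) / (11.2 − 1.64)
  = 1.923 / 9.560 = 0.2012 h⁻¹
t½ = ln2 / k = 0.693147 / 0.2012 = 3.445 h

3.45 h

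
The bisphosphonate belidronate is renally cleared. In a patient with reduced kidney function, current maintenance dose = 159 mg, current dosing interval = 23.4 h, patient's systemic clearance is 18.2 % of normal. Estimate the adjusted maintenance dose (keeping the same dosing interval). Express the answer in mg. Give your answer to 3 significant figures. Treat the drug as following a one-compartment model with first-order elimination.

28.9 mg

To keep the same average steady-state level, dosing rate must scale with clearance.
CL ratio = 18.2 / 100 = 0.1820
New dose (same interval) = 159 × 0.1820 = 28.94 mg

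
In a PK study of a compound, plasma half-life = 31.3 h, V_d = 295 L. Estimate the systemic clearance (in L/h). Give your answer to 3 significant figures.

k = ln2 / t½ = 0.693147 / 31.3 = 0.02215 h⁻¹
CL = k × Vd = 0.02215 × 295 = 6.534 L/h

6.53 L/h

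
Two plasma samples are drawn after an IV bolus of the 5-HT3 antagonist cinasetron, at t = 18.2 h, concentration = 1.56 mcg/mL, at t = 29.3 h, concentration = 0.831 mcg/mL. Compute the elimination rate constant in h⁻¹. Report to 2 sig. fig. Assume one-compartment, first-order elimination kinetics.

k = ln(C₁/C₂) / (t₂ − t₁) = ln(1.56/0.831) / (29.3 − 18.2)
  = 0.6298 / 11.10 = 0.05674 h⁻¹

0.057 h⁻¹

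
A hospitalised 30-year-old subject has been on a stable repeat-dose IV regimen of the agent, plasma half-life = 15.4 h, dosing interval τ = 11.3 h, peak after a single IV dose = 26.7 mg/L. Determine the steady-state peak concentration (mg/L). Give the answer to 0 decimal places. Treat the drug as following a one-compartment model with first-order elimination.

67 mg/L

k = ln2 / t½ = 0.693147 / 15.4 = 0.04501 h⁻¹
e^(−kτ) = e^(−0.04501 × 11.3) = 0.6013
Accumulation ratio R = 1 / (1 − e^(−kτ)) = 1 / (1 − 0.6013) = 2.508
Steady-state peak = C₀ × R = 26.7 × 2.508 = 66.96 mg/L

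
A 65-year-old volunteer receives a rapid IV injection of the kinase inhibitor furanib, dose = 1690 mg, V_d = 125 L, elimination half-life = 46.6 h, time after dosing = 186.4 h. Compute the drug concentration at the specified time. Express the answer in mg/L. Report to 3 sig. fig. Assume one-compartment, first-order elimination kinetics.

0.845 mg/L

C₀ = Dose / Vd = 1690 / 125 = 13.52 mg/L
k = ln2 / t½ = 0.693147 / 46.6 = 0.01487 h⁻¹
t / t½ = 186.4 / 46.6 = 4 half-lives
C = C₀ × (1/2)^4 = 13.52 × 0.06250 = 0.8450 mg/L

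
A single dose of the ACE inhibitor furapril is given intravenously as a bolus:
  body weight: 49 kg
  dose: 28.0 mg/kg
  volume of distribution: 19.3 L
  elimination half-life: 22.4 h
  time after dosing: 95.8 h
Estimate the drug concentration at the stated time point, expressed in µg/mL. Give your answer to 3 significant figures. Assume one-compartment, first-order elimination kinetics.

3.67 µg/mL

Total dose = 28.0 × 49 = 1372 mg
C₀ = Dose / Vd = 1372 / 19.3 = 71.09 mg/L
k = ln2 / t½ = 0.693147 / 22.4 = 0.03094 h⁻¹
C = C₀ · e^(−k·t) = 71.09 × e^(−0.03094 × 95.8)
  = 71.09 × 0.05161 = 3.669 mg/L
(3.669 mg/L = 3.669 µg/mL)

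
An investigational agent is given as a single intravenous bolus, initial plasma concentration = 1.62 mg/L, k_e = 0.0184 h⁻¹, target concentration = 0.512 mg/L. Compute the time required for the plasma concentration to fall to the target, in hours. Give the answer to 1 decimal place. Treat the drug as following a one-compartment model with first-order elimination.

62.6 h

t = ln(C₀ / C) / k = ln(1.620 / 0.512) / 0.01840
  = ln(3.164) / 0.01840 = 1.152 / 0.01840 = 62.61 h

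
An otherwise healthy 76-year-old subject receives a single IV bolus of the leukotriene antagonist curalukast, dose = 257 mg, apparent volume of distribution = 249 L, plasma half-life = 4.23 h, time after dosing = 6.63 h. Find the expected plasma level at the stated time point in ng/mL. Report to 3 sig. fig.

348 ng/mL

C₀ = Dose / Vd = 257.0 / 249 = 1.032 mg/L
k = ln2 / t½ = 0.693147 / 4.23 = 0.1639 h⁻¹
C = C₀ · e^(−k·t) = 1.032 × e^(−0.1639 × 6.63)
  = 1.032 × 0.3373 = 0.3481 mg/L
Convert: 0.3481 mg/L × 1000 = 348.1 ng/mL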